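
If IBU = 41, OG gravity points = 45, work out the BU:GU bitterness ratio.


BU:GU = IBU / OG_points
BU:GU = 41 / 45

0.9111


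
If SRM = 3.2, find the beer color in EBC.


EBC = SRM · 1.97
EBC = 3.2 · 1.97

6.3040 EBC


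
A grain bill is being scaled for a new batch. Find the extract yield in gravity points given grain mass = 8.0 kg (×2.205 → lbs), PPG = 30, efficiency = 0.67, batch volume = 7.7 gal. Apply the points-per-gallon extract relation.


points = lbs × PPG × eff / vol
lbs = 8.0 × 2.205 = 17.6400
points = 17.6400 × 30 × 0.67 / 7.7

46.0473 points


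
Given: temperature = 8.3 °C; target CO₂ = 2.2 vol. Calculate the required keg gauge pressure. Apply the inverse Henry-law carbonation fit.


psi = vols/(0.01821 + 0.09011·e^(−0.04·T)) − 14.695
psi = 2.2/(0.01821 + 0.09011·e^(−0.04·8.3)) − 14.695

11.8549 psi


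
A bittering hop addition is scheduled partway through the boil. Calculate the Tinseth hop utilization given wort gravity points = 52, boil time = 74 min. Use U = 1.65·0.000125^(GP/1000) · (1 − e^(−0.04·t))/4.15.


bigness = 1.65·0.000125^(52/1000) = 1.0340
boil_factor = (1 − e^(−0.04·74))/4.15 = 0.2285
U = 1.0340 · 0.2285

0.2362


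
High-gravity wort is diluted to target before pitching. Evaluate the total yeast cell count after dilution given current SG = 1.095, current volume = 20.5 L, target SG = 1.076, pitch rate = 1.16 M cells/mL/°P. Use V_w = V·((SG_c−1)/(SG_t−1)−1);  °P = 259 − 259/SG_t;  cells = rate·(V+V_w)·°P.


V_w = 20.5·((1.095−1)/(1.076−1)−1) = 5.1250
V_final = 20.5 + 5.1250 = 25.6250
°P = 259 − 259/1.076 = 18.2937
cells = 1.16·25.6250·18.2937

543.7796 billion cells


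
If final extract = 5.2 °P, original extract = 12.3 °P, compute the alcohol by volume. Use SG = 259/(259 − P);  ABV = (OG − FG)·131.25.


OG = 259/(259 − 12.3) = 1.0499
FG = 259/(259 − 5.2) = 1.0205
ABV = (1.0499 − 1.0205)·131.25

3.8548 % ABV


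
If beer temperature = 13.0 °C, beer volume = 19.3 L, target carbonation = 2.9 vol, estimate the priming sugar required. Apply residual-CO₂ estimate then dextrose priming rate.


residual = 14.695·(0.01821 + 0.09011·e^(−0.04·T));  sugar = (target − residual)·4.0·V
residual = 14.695·(0.01821 + 0.09011·e^(−0.04·13.0)) = 1.0548
sugar = (2.9 − 1.0548)·4.0·19.3

142.4463 g


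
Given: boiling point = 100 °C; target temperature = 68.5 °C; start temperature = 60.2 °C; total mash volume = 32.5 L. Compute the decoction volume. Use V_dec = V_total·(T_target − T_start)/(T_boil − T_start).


V_dec = 32.5·(68.5 − 60.2)/(100 − 60.2)

6.7776 L


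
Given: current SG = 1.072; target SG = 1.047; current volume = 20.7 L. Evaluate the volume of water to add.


V_water = V·((SG_curr − 1)/(SG_target − 1) − 1)
V_water = 20.7·((1.072 − 1)/(1.047 − 1) − 1)

11.0106 L


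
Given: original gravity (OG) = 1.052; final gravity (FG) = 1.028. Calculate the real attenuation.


AA = (OG−FG)/(OG−1)·100;  RA = AA·0.8192
AA = (1.052 − 1.028)/(1.052 − 1)·100 = 46.1538
RA = 46.1538·0.8192

37.8092 %


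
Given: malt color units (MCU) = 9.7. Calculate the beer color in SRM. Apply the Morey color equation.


SRM = 1.4922 · MCU^0.6859
SRM = 1.4922 · 9.7^0.6859

7.0901 SRM


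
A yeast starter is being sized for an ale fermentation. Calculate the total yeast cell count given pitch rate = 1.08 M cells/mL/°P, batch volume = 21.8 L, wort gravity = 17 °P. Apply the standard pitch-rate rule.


cells (billions) = rate · V_L · °P
cells = 1.08 · 21.8 · 17

400.2480 billion cells


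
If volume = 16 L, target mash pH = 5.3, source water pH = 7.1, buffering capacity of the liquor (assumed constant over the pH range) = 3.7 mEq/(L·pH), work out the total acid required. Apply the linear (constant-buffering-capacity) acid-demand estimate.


acid = buffering capacity · (pH_source − pH_target) · V
acid = 3.7 · (7.1 − 5.3) · 16

106.5600 mEq


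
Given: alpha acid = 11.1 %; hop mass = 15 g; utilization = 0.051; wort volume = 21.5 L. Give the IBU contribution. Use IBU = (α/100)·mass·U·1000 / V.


IBU = (11.1/100)·15·0.051·1000 / 21.5

3.9495 IBU


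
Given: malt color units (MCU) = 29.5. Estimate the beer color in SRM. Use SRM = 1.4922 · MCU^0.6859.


SRM = 1.4922 · 29.5^0.6859

15.2047 SRM


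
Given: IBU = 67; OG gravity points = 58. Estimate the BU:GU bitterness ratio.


BU:GU = IBU / OG_points
BU:GU = 67 / 58

1.1552


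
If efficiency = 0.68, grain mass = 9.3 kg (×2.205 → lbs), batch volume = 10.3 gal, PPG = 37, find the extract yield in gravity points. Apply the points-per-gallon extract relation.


points = lbs × PPG × eff / vol
lbs = 9.3 × 2.205 = 20.5065
points = 20.5065 × 37 × 0.68 / 10.3

50.0916 points


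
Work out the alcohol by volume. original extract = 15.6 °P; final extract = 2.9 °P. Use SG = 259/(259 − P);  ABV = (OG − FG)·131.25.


OG = 259/(259 − 15.6) = 1.0641
FG = 259/(259 − 2.9) = 1.0113
ABV = (1.0641 − 1.0113)·131.25

6.9258 % ABV


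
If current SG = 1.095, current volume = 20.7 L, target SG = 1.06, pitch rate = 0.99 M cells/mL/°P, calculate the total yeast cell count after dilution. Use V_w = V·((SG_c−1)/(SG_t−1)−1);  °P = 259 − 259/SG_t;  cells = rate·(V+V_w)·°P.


V_w = 20.7·((1.095−1)/(1.06−1)−1) = 12.0750
V_final = 20.7 + 12.0750 = 32.7750
°P = 259 − 259/1.06 = 14.6604
cells = 0.99·32.7750·14.6604

475.6889 billion cells


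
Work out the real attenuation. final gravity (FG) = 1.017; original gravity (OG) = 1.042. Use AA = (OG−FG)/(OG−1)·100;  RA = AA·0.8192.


AA = (1.042 − 1.017)/(1.042 − 1)·100 = 59.5238
RA = 59.5238·0.8192

48.7619 %


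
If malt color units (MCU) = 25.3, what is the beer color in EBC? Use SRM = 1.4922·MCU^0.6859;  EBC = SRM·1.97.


SRM = 1.4922·25.3^0.6859 = 13.6845
EBC = 13.6845·1.97

26.9584 EBC


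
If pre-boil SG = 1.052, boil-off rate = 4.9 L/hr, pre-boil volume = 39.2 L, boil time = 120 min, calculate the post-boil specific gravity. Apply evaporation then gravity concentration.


V_post = V_pre − rate·(t/60);  SG_post = 1 + (SG_pre−1)·V_pre/V_post
V_post = 39.2 − 4.9·(120/60) = 29.4000
SG_post = 1 + (1.052 − 1)·39.2/29.4000

1.0693


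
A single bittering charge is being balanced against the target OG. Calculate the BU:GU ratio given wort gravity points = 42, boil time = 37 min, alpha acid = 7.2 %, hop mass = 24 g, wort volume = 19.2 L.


U = 1.65·0.000125^(GP/1000)·(1−e^(−0.04t))/4.15;  IBU = (α/100)·m·U·1000/V;  BU:GU = IBU/GP
U = 1.65·0.000125^(42/1000)·(1−e^(−0.04·37))/4.15 = 0.2105
IBU = (7.2/100)·24·0.2105·1000/19.2 = 18.9483
BU:GU = 18.9483/42

0.4511


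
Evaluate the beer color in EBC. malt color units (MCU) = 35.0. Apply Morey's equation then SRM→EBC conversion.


SRM = 1.4922·MCU^0.6859;  EBC = SRM·1.97
SRM = 1.4922·35.0^0.6859 = 17.0963
EBC = 17.0963·1.97

33.6798 EBC


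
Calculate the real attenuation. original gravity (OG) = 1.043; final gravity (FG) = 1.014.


AA = (OG−FG)/(OG−1)·100;  RA = AA·0.8192
AA = (1.043 − 1.014)/(1.043 − 1)·100 = 67.4419
RA = 67.4419·0.8192

55.2484 %


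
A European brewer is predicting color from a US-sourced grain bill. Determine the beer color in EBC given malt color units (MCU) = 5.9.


SRM = 1.4922·MCU^0.6859;  EBC = SRM·1.97
SRM = 1.4922·5.9^0.6859 = 5.0414
EBC = 5.0414·1.97

9.9316 EBC


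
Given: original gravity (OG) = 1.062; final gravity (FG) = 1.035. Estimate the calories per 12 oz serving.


ABW = (OG−FG)·131.25·0.79/FG;  °P = 259 − 259/SG (for OG→OE and FG→AE);  RE = 0.1808·OE + 0.8192·AE;  Cal = (6.9·ABW + 4·(RE−0.1))·FG·3.55
ABW = (1.062 − 1.035)·131.25·0.79/1.035 = 2.7049
OE = 259 − 259/1.062 = 15.1205 °P
AE = 259 − 259/1.035 = 8.7585 °P
RE = 0.1808·15.1205 + 0.8192·8.7585 = 9.9087 °P
Cal = (6.9·2.7049 + 4·(9.9087−0.1))·1.035·3.55

212.7340 kcal


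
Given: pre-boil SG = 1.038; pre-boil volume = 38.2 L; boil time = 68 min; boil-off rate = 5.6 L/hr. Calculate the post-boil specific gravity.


V_post = V_pre − rate·(t/60);  SG_post = 1 + (SG_pre−1)·V_pre/V_post
V_post = 38.2 − 5.6·(68/60) = 31.8533
SG_post = 1 + (1.038 − 1)·38.2/31.8533

1.0456


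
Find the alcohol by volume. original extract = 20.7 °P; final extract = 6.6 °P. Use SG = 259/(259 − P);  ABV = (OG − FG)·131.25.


OG = 259/(259 − 20.7) = 1.0869
FG = 259/(259 − 6.6) = 1.0261
ABV = (1.0869 − 1.0261)·131.25

7.9690 % ABV


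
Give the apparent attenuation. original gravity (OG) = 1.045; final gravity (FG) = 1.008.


AA = (OG − FG)/(OG − 1) · 100
AA = (1.045 − 1.008)/(1.045 − 1) · 100

82.2222 %


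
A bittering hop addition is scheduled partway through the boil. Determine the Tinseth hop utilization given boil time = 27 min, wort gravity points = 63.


U = 1.65·0.000125^(GP/1000) · (1 − e^(−0.04·t))/4.15
bigness = 1.65·0.000125^(63/1000) = 0.9367
boil_factor = (1 − e^(−0.04·27))/4.15 = 0.1591
U = 0.9367 · 0.1591

0.1491


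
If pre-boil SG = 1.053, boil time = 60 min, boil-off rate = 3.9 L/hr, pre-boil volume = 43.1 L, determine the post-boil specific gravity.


V_post = V_pre − rate·(t/60);  SG_post = 1 + (SG_pre−1)·V_pre/V_post
V_post = 43.1 − 3.9·(60/60) = 39.2000
SG_post = 1 + (1.053 − 1)·43.1/39.2000

1.0583


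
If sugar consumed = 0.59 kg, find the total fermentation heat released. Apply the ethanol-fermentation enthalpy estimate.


Q = m_sugar · 590 kJ/kg
Q = 0.59 · 590

348.1000 kJ


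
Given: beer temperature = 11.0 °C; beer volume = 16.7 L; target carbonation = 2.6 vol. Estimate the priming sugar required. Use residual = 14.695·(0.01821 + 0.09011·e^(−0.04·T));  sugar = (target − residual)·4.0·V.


residual = 14.695·(0.01821 + 0.09011·e^(−0.04·11.0)) = 1.1204
sugar = (2.6 − 1.1204)·4.0·16.7

98.8368 g


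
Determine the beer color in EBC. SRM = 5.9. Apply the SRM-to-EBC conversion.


EBC = SRM · 1.97
EBC = 5.9 · 1.97

11.6230 EBC


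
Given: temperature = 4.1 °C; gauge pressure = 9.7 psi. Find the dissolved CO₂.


vols = (P + 14.695)·(0.01821 + 0.09011·e^(−0.04·T))
vols = (9.7 + 14.695)·(0.01821 + 0.09011·e^(−0.04·4.1))

2.3100 volumes


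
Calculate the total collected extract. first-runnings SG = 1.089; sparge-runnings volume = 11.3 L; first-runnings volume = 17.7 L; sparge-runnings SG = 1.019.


total = Σ (SG_i − 1)·1000·V_i
first = (1.089 − 1)·1000·17.7 = 1575.3000
sparge = (1.019 − 1)·1000·11.3 = 214.7000
total = 1575.3000 + 214.7000

1790.0000 gravity·L


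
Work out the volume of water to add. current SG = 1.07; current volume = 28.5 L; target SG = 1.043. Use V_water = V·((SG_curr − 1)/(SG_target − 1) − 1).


V_water = 28.5·((1.07 − 1)/(1.043 − 1) − 1)

17.8953 L


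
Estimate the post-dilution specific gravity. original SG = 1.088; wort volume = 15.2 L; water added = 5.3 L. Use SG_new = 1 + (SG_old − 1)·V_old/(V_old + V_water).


pts = (1.088 − 1)·1000·15.2/(15.2 + 5.3) = 65.2488
SG_new = 1 + 65.2488/1000

1.0652


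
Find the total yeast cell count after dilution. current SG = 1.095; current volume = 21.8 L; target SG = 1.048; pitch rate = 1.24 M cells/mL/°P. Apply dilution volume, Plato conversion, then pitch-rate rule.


V_w = V·((SG_c−1)/(SG_t−1)−1);  °P = 259 − 259/SG_t;  cells = rate·(V+V_w)·°P
V_w = 21.8·((1.095−1)/(1.048−1)−1) = 21.3458
V_final = 21.8 + 21.3458 = 43.1458
°P = 259 − 259/1.048 = 11.8626
cells = 1.24·43.1458·11.8626

634.6587 billion cells


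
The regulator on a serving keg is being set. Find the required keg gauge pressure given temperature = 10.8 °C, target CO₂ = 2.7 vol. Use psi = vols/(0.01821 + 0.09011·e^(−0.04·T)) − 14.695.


psi = 2.7/(0.01821 + 0.09011·e^(−0.04·10.8)) − 14.695

20.5024 psi


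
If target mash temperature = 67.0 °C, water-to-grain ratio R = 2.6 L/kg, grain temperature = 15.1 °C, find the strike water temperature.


T_strike = (0.41/R)·(T_mash − T_grain) + T_mash
T_strike = (0.41/2.6)·(67.0 − 15.1) + 67.0

75.1842 °C


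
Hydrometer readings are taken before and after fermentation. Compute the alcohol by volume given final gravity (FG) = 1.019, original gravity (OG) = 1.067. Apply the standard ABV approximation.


ABV = (OG − FG) · 131.25
ABV = (1.067 − 1.019) · 131.25

6.3000 % ABV


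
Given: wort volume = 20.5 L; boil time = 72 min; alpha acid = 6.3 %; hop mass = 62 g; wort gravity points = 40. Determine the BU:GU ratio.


U = 1.65·0.000125^(GP/1000)·(1−e^(−0.04t))/4.15;  IBU = (α/100)·m·U·1000/V;  BU:GU = IBU/GP
U = 1.65·0.000125^(40/1000)·(1−e^(−0.04·72))/4.15 = 0.2620
IBU = (6.3/100)·62·0.2620·1000/20.5 = 49.9115
BU:GU = 49.9115/40

1.2478


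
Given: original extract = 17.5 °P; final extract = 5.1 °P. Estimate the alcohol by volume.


SG = 259/(259 − P);  ABV = (OG − FG)·131.25
OG = 259/(259 − 17.5) = 1.0725
FG = 259/(259 − 5.1) = 1.0201
ABV = (1.0725 − 1.0201)·131.25

6.8745 % ABV


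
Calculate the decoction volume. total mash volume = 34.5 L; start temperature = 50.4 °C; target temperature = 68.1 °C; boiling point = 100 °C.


V_dec = V_total·(T_target − T_start)/(T_boil − T_start)
V_dec = 34.5·(68.1 − 50.4)/(100 − 50.4)

12.3115 L


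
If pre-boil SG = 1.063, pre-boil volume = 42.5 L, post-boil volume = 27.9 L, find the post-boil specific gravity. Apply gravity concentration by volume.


SG_post = 1 + (SG_pre − 1)·V_pre/V_post
pts_pre = (1.063 − 1)·1000 = 63.0000
pts_post = 63.0000·42.5/27.9 = 95.9677
SG_post = 1 + 95.9677/1000

1.0960


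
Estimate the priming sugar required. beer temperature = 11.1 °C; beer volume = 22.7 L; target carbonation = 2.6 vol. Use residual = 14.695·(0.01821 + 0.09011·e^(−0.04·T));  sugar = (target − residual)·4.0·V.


residual = 14.695·(0.01821 + 0.09011·e^(−0.04·11.1)) = 1.1170
sugar = (2.6 − 1.1170)·4.0·22.7

134.6561 g


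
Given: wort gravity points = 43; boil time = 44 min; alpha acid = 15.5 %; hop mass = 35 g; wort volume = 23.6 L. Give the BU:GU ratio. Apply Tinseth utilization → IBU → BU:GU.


U = 1.65·0.000125^(GP/1000)·(1−e^(−0.04t))/4.15;  IBU = (α/100)·m·U·1000/V;  BU:GU = IBU/GP
U = 1.65·0.000125^(43/1000)·(1−e^(−0.04·44))/4.15 = 0.2237
IBU = (15.5/100)·35·0.2237·1000/23.6 = 51.4159
BU:GU = 51.4159/43

1.1957


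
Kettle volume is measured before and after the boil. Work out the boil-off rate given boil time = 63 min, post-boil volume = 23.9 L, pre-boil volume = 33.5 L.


rate = (V_pre − V_post) / (t_min/60)
rate = (33.5 − 23.9) / (63/60)

9.1429 L/hr


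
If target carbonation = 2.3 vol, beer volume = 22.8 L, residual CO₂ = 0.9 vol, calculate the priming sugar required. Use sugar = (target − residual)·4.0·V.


sugar = (2.3 − 0.9)·4.0·22.8

127.6800 g


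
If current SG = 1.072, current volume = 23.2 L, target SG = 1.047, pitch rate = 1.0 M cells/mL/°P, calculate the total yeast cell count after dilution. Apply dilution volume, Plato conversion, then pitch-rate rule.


V_w = V·((SG_c−1)/(SG_t−1)−1);  °P = 259 − 259/SG_t;  cells = rate·(V+V_w)·°P
V_w = 23.2·((1.072−1)/(1.047−1)−1) = 12.3404
V_final = 23.2 + 12.3404 = 35.5404
°P = 259 − 259/1.047 = 11.6266
cells = 1.0·35.5404·11.6266

413.2126 billion cells


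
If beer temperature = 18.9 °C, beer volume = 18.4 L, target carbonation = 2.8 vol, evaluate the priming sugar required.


residual = 14.695·(0.01821 + 0.09011·e^(−0.04·T));  sugar = (target − residual)·4.0·V
residual = 14.695·(0.01821 + 0.09011·e^(−0.04·18.9)) = 0.8893
sugar = (2.8 − 0.8893)·4.0·18.4

140.6241 g


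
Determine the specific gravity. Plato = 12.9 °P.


SG = 259/(259 − P)
SG = 259/(259 − 12.9)

1.0524


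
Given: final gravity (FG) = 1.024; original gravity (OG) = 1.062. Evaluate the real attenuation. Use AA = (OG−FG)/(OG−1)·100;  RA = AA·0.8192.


AA = (1.062 − 1.024)/(1.062 − 1)·100 = 61.2903
RA = 61.2903·0.8192

50.2090 %


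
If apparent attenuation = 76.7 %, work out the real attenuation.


RA = AA · 0.8192
RA = 76.7 · 0.8192

62.8326 %


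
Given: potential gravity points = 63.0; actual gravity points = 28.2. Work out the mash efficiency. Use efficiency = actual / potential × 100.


efficiency = 28.2 / 63.0 × 100

44.7619 %


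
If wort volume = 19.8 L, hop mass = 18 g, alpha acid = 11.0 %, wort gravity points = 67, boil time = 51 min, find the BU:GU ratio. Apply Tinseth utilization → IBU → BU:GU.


U = 1.65·0.000125^(GP/1000)·(1−e^(−0.04t))/4.15;  IBU = (α/100)·m·U·1000/V;  BU:GU = IBU/GP
U = 1.65·0.000125^(67/1000)·(1−e^(−0.04·51))/4.15 = 0.1894
IBU = (11.0/100)·18·0.1894·1000/19.8 = 18.9423
BU:GU = 18.9423/67

0.2827


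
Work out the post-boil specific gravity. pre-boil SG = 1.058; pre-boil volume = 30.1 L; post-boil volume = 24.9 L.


SG_post = 1 + (SG_pre − 1)·V_pre/V_post
pts_pre = (1.058 − 1)·1000 = 58.0000
pts_post = 58.0000·30.1/24.9 = 70.1124
SG_post = 1 + 70.1124/1000

1.0701


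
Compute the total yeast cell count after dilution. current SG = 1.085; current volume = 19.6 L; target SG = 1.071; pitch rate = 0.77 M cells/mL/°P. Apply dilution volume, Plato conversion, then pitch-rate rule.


V_w = V·((SG_c−1)/(SG_t−1)−1);  °P = 259 − 259/SG_t;  cells = rate·(V+V_w)·°P
V_w = 19.6·((1.085−1)/(1.071−1)−1) = 3.8648
V_final = 19.6 + 3.8648 = 23.4648
°P = 259 − 259/1.071 = 17.1699
cells = 0.77·23.4648·17.1699

310.2244 billion cells


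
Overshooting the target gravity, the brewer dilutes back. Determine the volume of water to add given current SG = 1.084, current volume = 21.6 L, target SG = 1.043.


V_water = V·((SG_curr − 1)/(SG_target − 1) − 1)
V_water = 21.6·((1.084 − 1)/(1.043 − 1) − 1)

20.5953 L


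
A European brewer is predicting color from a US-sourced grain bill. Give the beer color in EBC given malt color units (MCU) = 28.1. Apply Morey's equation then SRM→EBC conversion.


SRM = 1.4922·MCU^0.6859;  EBC = SRM·1.97
SRM = 1.4922·28.1^0.6859 = 14.7060
EBC = 14.7060·1.97

28.9708 EBC


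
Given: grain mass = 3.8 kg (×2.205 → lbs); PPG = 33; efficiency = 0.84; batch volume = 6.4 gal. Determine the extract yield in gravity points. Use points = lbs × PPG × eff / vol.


lbs = 3.8 × 2.205 = 8.3790
points = 8.3790 × 33 × 0.84 / 6.4

36.2915 points


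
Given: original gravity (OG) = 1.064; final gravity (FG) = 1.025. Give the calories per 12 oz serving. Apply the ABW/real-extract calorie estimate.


ABW = (OG−FG)·131.25·0.79/FG;  °P = 259 − 259/SG (for OG→OE and FG→AE);  RE = 0.1808·OE + 0.8192·AE;  Cal = (6.9·ABW + 4·(RE−0.1))·FG·3.55
ABW = (1.064 − 1.025)·131.25·0.79/1.025 = 3.9452
OE = 259 − 259/1.064 = 15.5789 °P
AE = 259 − 259/1.025 = 6.3171 °P
RE = 0.1808·15.5789 + 0.8192·6.3171 = 7.9916 °P
Cal = (6.9·3.9452 + 4·(7.9916−0.1))·1.025·3.55

213.9157 kcal


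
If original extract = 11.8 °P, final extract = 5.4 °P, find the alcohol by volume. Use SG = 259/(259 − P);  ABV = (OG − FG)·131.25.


OG = 259/(259 − 11.8) = 1.0477
FG = 259/(259 − 5.4) = 1.0213
ABV = (1.0477 − 1.0213)·131.25

3.4704 % ABV


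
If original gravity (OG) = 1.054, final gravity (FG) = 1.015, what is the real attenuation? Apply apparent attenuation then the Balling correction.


AA = (OG−FG)/(OG−1)·100;  RA = AA·0.8192
AA = (1.054 − 1.015)/(1.054 − 1)·100 = 72.2222
RA = 72.2222·0.8192

59.1644 %


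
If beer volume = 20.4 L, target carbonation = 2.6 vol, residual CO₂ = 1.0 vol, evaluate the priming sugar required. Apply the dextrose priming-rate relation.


sugar = (target − residual)·4.0·V
sugar = (2.6 − 1.0)·4.0·20.4

130.5600 g


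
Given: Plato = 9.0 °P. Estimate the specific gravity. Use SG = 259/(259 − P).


SG = 259/(259 − 9.0)

1.0360


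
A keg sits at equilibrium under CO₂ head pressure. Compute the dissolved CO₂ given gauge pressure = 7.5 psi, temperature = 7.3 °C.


vols = (P + 14.695)·(0.01821 + 0.09011·e^(−0.04·T))
vols = (7.5 + 14.695)·(0.01821 + 0.09011·e^(−0.04·7.3))

1.8977 volumes


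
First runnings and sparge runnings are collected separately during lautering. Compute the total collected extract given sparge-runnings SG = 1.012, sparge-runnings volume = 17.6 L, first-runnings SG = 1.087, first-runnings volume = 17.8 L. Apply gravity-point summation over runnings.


total = Σ (SG_i − 1)·1000·V_i
first = (1.087 − 1)·1000·17.8 = 1548.6000
sparge = (1.012 − 1)·1000·17.6 = 211.2000
total = 1548.6000 + 211.2000

1759.8000 gravity·L


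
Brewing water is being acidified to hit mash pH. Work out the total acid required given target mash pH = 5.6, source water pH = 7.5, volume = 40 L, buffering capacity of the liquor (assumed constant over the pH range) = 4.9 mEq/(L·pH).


acid = buffering capacity · (pH_source − pH_target) · V
acid = 4.9 · (7.5 − 5.6) · 40

372.4000 mEq


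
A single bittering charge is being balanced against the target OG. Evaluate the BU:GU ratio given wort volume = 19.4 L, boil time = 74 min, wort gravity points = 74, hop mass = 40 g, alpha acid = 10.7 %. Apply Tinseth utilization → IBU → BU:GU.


U = 1.65·0.000125^(GP/1000)·(1−e^(−0.04t))/4.15;  IBU = (α/100)·m·U·1000/V;  BU:GU = IBU/GP
U = 1.65·0.000125^(74/1000)·(1−e^(−0.04·74))/4.15 = 0.1939
IBU = (10.7/100)·40·0.1939·1000/19.4 = 42.7701
BU:GU = 42.7701/74

0.5780


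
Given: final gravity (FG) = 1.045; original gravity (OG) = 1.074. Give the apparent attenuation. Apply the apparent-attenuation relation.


AA = (OG − FG)/(OG − 1) · 100
AA = (1.074 − 1.045)/(1.074 − 1) · 100

39.1892 %


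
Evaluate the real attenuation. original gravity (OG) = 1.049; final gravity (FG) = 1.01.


AA = (OG−FG)/(OG−1)·100;  RA = AA·0.8192
AA = (1.049 − 1.01)/(1.049 − 1)·100 = 79.5918
RA = 79.5918·0.8192

65.2016 %


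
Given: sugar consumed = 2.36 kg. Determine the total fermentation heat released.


Q = m_sugar · 590 kJ/kg
Q = 2.36 · 590

1392.4000 kJ


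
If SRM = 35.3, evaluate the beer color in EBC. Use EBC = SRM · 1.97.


EBC = 35.3 · 1.97

69.5410 EBC


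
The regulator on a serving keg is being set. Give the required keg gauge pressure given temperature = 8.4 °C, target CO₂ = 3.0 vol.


psi = vols/(0.01821 + 0.09011·e^(−0.04·T)) − 14.695
psi = 3.0/(0.01821 + 0.09011·e^(−0.04·8.4)) − 14.695

21.6226 psi


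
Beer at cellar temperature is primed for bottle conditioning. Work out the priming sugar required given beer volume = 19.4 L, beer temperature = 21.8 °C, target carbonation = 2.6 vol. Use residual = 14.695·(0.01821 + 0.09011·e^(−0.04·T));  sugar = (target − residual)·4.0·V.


residual = 14.695·(0.01821 + 0.09011·e^(−0.04·21.8)) = 0.8212
sugar = (2.6 − 0.8212)·4.0·19.4

138.0311 g


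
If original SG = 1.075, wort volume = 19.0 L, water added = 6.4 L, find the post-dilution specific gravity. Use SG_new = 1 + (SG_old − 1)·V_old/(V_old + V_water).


pts = (1.075 − 1)·1000·19.0/(19.0 + 6.4) = 56.1024
SG_new = 1 + 56.1024/1000

1.0561


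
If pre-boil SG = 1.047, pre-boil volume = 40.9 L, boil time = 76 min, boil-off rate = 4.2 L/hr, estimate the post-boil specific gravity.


V_post = V_pre − rate·(t/60);  SG_post = 1 + (SG_pre−1)·V_pre/V_post
V_post = 40.9 − 4.2·(76/60) = 35.5800
SG_post = 1 + (1.047 − 1)·40.9/35.5800

1.0540


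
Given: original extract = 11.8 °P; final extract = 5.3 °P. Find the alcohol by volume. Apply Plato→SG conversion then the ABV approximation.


SG = 259/(259 − P);  ABV = (OG − FG)·131.25
OG = 259/(259 − 11.8) = 1.0477
FG = 259/(259 − 5.3) = 1.0209
ABV = (1.0477 − 1.0209)·131.25

3.5233 % ABV


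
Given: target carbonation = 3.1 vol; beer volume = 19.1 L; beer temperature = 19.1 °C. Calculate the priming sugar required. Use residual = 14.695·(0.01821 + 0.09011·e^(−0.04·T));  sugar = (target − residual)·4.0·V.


residual = 14.695·(0.01821 + 0.09011·e^(−0.04·19.1)) = 0.8844
sugar = (3.1 − 0.8844)·4.0·19.1

169.2724 g


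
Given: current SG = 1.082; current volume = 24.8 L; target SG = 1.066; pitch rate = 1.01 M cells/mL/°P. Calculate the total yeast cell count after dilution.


V_w = V·((SG_c−1)/(SG_t−1)−1);  °P = 259 − 259/SG_t;  cells = rate·(V+V_w)·°P
V_w = 24.8·((1.082−1)/(1.066−1)−1) = 6.0121
V_final = 24.8 + 6.0121 = 30.8121
°P = 259 − 259/1.066 = 16.0356
cells = 1.01·30.8121·16.0356

499.0332 billion cells


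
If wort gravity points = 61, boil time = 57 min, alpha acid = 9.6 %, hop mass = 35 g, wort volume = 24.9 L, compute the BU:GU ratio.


U = 1.65·0.000125^(GP/1000)·(1−e^(−0.04t))/4.15;  IBU = (α/100)·m·U·1000/V;  BU:GU = IBU/GP
U = 1.65·0.000125^(61/1000)·(1−e^(−0.04·57))/4.15 = 0.2063
IBU = (9.6/100)·35·0.2063·1000/24.9 = 27.8372
BU:GU = 27.8372/61

0.4563


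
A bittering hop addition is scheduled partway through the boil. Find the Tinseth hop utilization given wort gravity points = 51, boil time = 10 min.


U = 1.65·0.000125^(GP/1000) · (1 − e^(−0.04·t))/4.15
bigness = 1.65·0.000125^(51/1000) = 1.0433
boil_factor = (1 − e^(−0.04·10))/4.15 = 0.0794
U = 1.0433 · 0.0794

0.0829


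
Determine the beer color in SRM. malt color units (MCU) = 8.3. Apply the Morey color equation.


SRM = 1.4922 · MCU^0.6859
SRM = 1.4922 · 8.3^0.6859

6.3712 SRM


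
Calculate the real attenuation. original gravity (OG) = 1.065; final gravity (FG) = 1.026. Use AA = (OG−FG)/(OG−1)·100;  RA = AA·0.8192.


AA = (1.065 − 1.026)/(1.065 − 1)·100 = 60.0000
RA = 60.0000·0.8192

49.1520 %


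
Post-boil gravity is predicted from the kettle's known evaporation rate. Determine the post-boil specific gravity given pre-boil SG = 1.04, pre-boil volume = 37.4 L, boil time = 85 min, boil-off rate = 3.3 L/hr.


V_post = V_pre − rate·(t/60);  SG_post = 1 + (SG_pre−1)·V_pre/V_post
V_post = 37.4 − 3.3·(85/60) = 32.7250
SG_post = 1 + (1.04 − 1)·37.4/32.7250

1.0457


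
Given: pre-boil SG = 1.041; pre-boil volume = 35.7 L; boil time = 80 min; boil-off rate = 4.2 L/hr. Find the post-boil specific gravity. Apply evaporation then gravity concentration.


V_post = V_pre − rate·(t/60);  SG_post = 1 + (SG_pre−1)·V_pre/V_post
V_post = 35.7 − 4.2·(80/60) = 30.1000
SG_post = 1 + (1.041 − 1)·35.7/30.1000

1.0486


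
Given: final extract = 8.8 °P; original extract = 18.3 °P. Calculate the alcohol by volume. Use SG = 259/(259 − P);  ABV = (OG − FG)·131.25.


OG = 259/(259 − 18.3) = 1.0760
FG = 259/(259 − 8.8) = 1.0352
ABV = (1.0760 − 1.0352)·131.25

5.3624 % ABV


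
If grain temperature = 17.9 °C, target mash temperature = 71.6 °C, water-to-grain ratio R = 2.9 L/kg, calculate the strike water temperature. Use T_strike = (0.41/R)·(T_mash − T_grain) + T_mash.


T_strike = (0.41/2.9)·(71.6 − 17.9) + 71.6

79.1921 °C


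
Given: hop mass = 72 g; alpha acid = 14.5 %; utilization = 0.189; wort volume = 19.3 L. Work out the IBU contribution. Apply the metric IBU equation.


IBU = (α/100)·mass·U·1000 / V
IBU = (14.5/100)·72·0.189·1000 / 19.3

102.2363 IBU


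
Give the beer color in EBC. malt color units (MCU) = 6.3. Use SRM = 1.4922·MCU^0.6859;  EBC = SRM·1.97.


SRM = 1.4922·6.3^0.6859 = 5.2734
EBC = 5.2734·1.97

10.3887 EBC


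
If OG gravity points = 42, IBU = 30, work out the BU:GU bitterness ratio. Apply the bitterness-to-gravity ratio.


BU:GU = IBU / OG_points
BU:GU = 30 / 42

0.7143


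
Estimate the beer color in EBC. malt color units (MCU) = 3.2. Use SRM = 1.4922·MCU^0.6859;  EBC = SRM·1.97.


SRM = 1.4922·3.2^0.6859 = 3.3137
EBC = 3.3137·1.97

6.5279 EBC


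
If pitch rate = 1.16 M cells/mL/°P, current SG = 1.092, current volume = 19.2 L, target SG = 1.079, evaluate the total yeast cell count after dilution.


V_w = V·((SG_c−1)/(SG_t−1)−1);  °P = 259 − 259/SG_t;  cells = rate·(V+V_w)·°P
V_w = 19.2·((1.092−1)/(1.079−1)−1) = 3.1595
V_final = 19.2 + 3.1595 = 22.3595
°P = 259 − 259/1.079 = 18.9629
cells = 1.16·22.3595·18.9629

491.8417 billion cells


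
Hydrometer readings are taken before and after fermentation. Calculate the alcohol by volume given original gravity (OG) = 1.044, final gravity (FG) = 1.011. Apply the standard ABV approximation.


ABV = (OG − FG) · 131.25
ABV = (1.044 − 1.011) · 131.25

4.3313 % ABV


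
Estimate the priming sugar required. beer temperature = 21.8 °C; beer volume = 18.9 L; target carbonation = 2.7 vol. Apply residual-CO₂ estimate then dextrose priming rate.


residual = 14.695·(0.01821 + 0.09011·e^(−0.04·T));  sugar = (target − residual)·4.0·V
residual = 14.695·(0.01821 + 0.09011·e^(−0.04·21.8)) = 0.8212
sugar = (2.7 − 0.8212)·4.0·18.9

142.0336 g


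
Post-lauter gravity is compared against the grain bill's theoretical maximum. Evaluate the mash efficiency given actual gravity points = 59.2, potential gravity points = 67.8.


efficiency = actual / potential × 100
efficiency = 59.2 / 67.8 × 100

87.3156 %


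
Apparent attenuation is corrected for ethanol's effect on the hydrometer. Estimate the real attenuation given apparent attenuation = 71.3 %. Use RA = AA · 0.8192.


RA = 71.3 · 0.8192

58.4090 %


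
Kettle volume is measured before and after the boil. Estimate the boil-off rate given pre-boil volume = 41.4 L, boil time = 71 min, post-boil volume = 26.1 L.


rate = (V_pre − V_post) / (t_min/60)
rate = (41.4 − 26.1) / (71/60)

12.9296 L/hr


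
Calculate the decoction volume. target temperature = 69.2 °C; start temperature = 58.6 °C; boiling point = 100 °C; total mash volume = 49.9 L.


V_dec = V_total·(T_target − T_start)/(T_boil − T_start)
V_dec = 49.9·(69.2 − 58.6)/(100 − 58.6)

12.7763 L


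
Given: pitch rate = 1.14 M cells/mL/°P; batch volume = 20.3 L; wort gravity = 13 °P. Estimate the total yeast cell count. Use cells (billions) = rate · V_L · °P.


cells = 1.14 · 20.3 · 13

300.8460 billion cells


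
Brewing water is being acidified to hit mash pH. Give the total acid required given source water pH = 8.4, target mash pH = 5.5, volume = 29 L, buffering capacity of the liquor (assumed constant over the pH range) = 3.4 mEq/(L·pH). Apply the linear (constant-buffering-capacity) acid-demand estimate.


acid = buffering capacity · (pH_source − pH_target) · V
acid = 3.4 · (8.4 − 5.5) · 29

285.9400 mEq


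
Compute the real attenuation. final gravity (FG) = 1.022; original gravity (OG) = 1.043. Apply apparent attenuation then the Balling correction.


AA = (OG−FG)/(OG−1)·100;  RA = AA·0.8192
AA = (1.043 − 1.022)/(1.043 − 1)·100 = 48.8372
RA = 48.8372·0.8192

40.0074 %


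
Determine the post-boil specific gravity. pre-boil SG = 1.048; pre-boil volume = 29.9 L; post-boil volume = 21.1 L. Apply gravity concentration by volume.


SG_post = 1 + (SG_pre − 1)·V_pre/V_post
pts_pre = (1.048 − 1)·1000 = 48.0000
pts_post = 48.0000·29.9/21.1 = 68.0190
SG_post = 1 + 68.0190/1000

1.0680


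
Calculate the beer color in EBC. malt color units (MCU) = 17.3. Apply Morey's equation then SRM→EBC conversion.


SRM = 1.4922·MCU^0.6859;  EBC = SRM·1.97
SRM = 1.4922·17.3^0.6859 = 10.5439
EBC = 10.5439·1.97

20.7716 EBC


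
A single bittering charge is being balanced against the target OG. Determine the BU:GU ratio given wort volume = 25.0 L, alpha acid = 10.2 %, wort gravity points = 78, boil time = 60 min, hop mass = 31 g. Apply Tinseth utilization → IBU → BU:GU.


U = 1.65·0.000125^(GP/1000)·(1−e^(−0.04t))/4.15;  IBU = (α/100)·m·U·1000/V;  BU:GU = IBU/GP
U = 1.65·0.000125^(78/1000)·(1−e^(−0.04·60))/4.15 = 0.1793
IBU = (10.2/100)·31·0.1793·1000/25.0 = 22.6838
BU:GU = 22.6838/78

0.2908


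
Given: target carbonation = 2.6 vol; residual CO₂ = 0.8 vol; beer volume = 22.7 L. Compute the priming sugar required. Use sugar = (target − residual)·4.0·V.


sugar = (2.6 − 0.8)·4.0·22.7

163.4400 g


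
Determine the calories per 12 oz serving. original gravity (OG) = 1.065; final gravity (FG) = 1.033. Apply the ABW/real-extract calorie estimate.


ABW = (OG−FG)·131.25·0.79/FG;  °P = 259 − 259/SG (for OG→OE and FG→AE);  RE = 0.1808·OE + 0.8192·AE;  Cal = (6.9·ABW + 4·(RE−0.1))·FG·3.55
ABW = (1.065 − 1.033)·131.25·0.79/1.033 = 3.2120
OE = 259 − 259/1.065 = 15.8075 °P
AE = 259 − 259/1.033 = 8.2740 °P
RE = 0.1808·15.8075 + 0.8192·8.2740 = 9.6360 °P
Cal = (6.9·3.2120 + 4·(9.6360−0.1))·1.033·3.55

221.1546 kcal


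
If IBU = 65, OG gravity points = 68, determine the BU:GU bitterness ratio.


BU:GU = IBU / OG_points
BU:GU = 65 / 68

0.9559


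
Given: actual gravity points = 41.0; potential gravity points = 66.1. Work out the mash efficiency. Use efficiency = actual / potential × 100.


efficiency = 41.0 / 66.1 × 100

62.0272 %


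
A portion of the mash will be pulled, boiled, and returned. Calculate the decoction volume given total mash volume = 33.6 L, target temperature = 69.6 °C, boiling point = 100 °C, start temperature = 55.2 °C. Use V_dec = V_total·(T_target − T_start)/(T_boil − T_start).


V_dec = 33.6·(69.6 − 55.2)/(100 − 55.2)

10.8000 L


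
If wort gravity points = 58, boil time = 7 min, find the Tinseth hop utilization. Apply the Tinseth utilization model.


U = 1.65·0.000125^(GP/1000) · (1 − e^(−0.04·t))/4.15
bigness = 1.65·0.000125^(58/1000) = 0.9797
boil_factor = (1 − e^(−0.04·7))/4.15 = 0.0588
U = 0.9797 · 0.0588

0.0577


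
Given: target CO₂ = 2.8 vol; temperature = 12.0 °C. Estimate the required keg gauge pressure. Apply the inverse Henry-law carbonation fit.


psi = vols/(0.01821 + 0.09011·e^(−0.04·T)) − 14.695
psi = 2.8/(0.01821 + 0.09011·e^(−0.04·12.0)) − 14.695

23.1589 psi


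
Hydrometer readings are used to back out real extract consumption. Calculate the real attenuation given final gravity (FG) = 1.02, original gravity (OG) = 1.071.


AA = (OG−FG)/(OG−1)·100;  RA = AA·0.8192
AA = (1.071 − 1.02)/(1.071 − 1)·100 = 71.8310
RA = 71.8310·0.8192

58.8439 %


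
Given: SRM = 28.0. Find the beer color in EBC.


EBC = SRM · 1.97
EBC = 28.0 · 1.97

55.1600 EBC


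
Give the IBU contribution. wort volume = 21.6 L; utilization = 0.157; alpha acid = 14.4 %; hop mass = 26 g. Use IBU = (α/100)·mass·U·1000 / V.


IBU = (14.4/100)·26·0.157·1000 / 21.6

27.2133 IBU


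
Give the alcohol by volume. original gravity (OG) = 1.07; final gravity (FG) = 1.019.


ABV = (OG − FG) · 131.25
ABV = (1.07 − 1.019) · 131.25

6.6938 % ABV


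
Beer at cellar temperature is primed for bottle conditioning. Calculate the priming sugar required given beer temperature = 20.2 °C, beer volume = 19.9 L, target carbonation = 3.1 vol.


residual = 14.695·(0.01821 + 0.09011·e^(−0.04·T));  sugar = (target − residual)·4.0·V
residual = 14.695·(0.01821 + 0.09011·e^(−0.04·20.2)) = 0.8578
sugar = (3.1 − 0.8578)·4.0·19.9

178.4758 g


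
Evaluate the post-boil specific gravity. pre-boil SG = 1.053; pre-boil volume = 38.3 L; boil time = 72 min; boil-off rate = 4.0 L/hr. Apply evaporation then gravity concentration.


V_post = V_pre − rate·(t/60);  SG_post = 1 + (SG_pre−1)·V_pre/V_post
V_post = 38.3 − 4.0·(72/60) = 33.5000
SG_post = 1 + (1.053 − 1)·38.3/33.5000

1.0606


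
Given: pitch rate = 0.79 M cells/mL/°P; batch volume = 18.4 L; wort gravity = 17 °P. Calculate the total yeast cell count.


cells (billions) = rate · V_L · °P
cells = 0.79 · 18.4 · 17

247.1120 billion cells


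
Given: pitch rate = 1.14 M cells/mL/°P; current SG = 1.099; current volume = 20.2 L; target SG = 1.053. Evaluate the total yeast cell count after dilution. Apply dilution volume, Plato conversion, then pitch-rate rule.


V_w = V·((SG_c−1)/(SG_t−1)−1);  °P = 259 − 259/SG_t;  cells = rate·(V+V_w)·°P
V_w = 20.2·((1.099−1)/(1.053−1)−1) = 17.5321
V_final = 20.2 + 17.5321 = 37.7321
°P = 259 − 259/1.053 = 13.0361
cells = 1.14·37.7321·13.0361

560.7416 billion cells


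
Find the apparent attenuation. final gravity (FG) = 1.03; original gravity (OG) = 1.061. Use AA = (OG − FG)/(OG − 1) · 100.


AA = (1.061 − 1.03)/(1.061 − 1) · 100

50.8197 %


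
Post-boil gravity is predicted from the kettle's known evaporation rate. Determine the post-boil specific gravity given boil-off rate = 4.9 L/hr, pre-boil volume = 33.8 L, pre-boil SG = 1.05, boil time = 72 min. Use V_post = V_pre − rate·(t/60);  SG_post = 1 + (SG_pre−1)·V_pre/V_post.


V_post = 33.8 − 4.9·(72/60) = 27.9200
SG_post = 1 + (1.05 − 1)·33.8/27.9200

1.0605


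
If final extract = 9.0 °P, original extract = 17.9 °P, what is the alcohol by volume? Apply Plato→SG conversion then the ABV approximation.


SG = 259/(259 − P);  ABV = (OG − FG)·131.25
OG = 259/(259 − 17.9) = 1.0742
FG = 259/(259 − 9.0) = 1.0360
ABV = (1.0742 − 1.0360)·131.25

5.0194 % ABV


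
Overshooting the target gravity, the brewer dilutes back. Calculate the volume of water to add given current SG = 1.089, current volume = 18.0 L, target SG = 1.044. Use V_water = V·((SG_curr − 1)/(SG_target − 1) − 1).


V_water = 18.0·((1.089 − 1)/(1.044 − 1) − 1)

18.4091 L


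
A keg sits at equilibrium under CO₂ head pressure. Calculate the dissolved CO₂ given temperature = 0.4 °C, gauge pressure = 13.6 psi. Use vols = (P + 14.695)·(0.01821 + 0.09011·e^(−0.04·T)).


vols = (13.6 + 14.695)·(0.01821 + 0.09011·e^(−0.04·0.4))

3.0244 volumes


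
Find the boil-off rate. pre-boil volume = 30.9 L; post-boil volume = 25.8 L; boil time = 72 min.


rate = (V_pre − V_post) / (t_min/60)
rate = (30.9 − 25.8) / (72/60)

4.2500 L/hr


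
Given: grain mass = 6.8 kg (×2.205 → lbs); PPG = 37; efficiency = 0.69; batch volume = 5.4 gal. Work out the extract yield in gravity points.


points = lbs × PPG × eff / vol
lbs = 6.8 × 2.205 = 14.9940
points = 14.9940 × 37 × 0.69 / 5.4

70.8883 points


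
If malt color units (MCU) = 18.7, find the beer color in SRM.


SRM = 1.4922 · MCU^0.6859
SRM = 1.4922 · 18.7^0.6859

11.1220 SRM


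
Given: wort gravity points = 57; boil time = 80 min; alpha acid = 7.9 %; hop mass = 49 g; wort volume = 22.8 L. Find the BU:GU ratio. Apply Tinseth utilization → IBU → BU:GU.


U = 1.65·0.000125^(GP/1000)·(1−e^(−0.04t))/4.15;  IBU = (α/100)·m·U·1000/V;  BU:GU = IBU/GP
U = 1.65·0.000125^(57/1000)·(1−e^(−0.04·80))/4.15 = 0.2285
IBU = (7.9/100)·49·0.2285·1000/22.8 = 38.7949
BU:GU = 38.7949/57

0.6806


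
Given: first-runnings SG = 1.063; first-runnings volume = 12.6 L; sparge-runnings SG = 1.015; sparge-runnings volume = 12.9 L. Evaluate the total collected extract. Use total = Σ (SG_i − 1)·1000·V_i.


first = (1.063 − 1)·1000·12.6 = 793.8000
sparge = (1.015 − 1)·1000·12.9 = 193.5000
total = 793.8000 + 193.5000

987.3000 gravity·L


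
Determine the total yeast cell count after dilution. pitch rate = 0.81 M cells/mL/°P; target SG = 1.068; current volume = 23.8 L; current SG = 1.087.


V_w = V·((SG_c−1)/(SG_t−1)−1);  °P = 259 − 259/SG_t;  cells = rate·(V+V_w)·°P
V_w = 23.8·((1.087−1)/(1.068−1)−1) = 6.6500
V_final = 23.8 + 6.6500 = 30.4500
°P = 259 − 259/1.068 = 16.4906
cells = 0.81·30.4500·16.4906

406.7333 billion cells
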